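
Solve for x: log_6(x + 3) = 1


Convert to exponential form: x + 3 = 6^1 = 6
x = 6 - 3 = 3
Check: log_6(3 + 3) = log_6(6) = log_6(6) = 1 ✓

x = 3


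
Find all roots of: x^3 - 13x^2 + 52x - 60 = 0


Let p(x) = x^3 - 13x^2 + 52x - 60. By the rational root theorem (leading coefficient 1), any rational root is an integer divisor of 60: try ±1, ±2, ... in turn.
Test x = 1: value = -20 ≠ 0.
Test x = -1: value = -126 ≠ 0.
Test x = 2: value = 0 ✓, so (x - 2) is a factor.
Synthetic division by (x - 2): bring down 1; 1(2) - 13 = -11; (-11)(2) + 52 = 30; 30(2) - 60 = 0 → quotient x^2 - 11x + 30, remainder 0.
Solve the quadratic x^2 - 11x + 30 = 0: discriminant = (-11)^2 - 4(1)(30) = 121 - 120 = 1.
sqrt(1) = 1, so x = (11 ± 1)/2: x = 6 or x = 5.
Collecting all roots found:

x = 2, x = 5, x = 6


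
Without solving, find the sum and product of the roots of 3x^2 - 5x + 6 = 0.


By Vieta's formulas for ax^2 + bx + c = 0:
  Sum of roots = -b/a
  Product of roots = c/a

Here a = 3, b = -5, c = 6
Sum = -(-5)/3 = 5/3
Product = 6/3 = 2

Sum = 5/3, Product = 2


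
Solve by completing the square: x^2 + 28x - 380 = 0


Start: x^2 + 28x - 380 = 0
Move constant: x^2 + 28x = 380
Half of 28 is 14, squared is 196
Add 196 to both sides: x^2 + 28x + 196 = 576
(x + 14)^2 = 576
x + 14 = ±24
x = -14 + 24 = 10 or x = -14 - 24 = -38

x = -38, x = 10


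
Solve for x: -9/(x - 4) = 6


Multiply both sides by (x - 4): -9 = 6(x - 4)
Distribute: -9 = 6x - 24
6x = -9 + 24 = 15
x = 5/2

x = 5/2


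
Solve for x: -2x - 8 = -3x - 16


Starting with: -2x - 8 = -3x - 16
Move all x terms to left: (-2 + 3)x = -16 + 8
Simplify: x = -8
Divide both sides by 1: x = -8

x = -8


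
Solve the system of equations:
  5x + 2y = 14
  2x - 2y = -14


Using Cramer's rule:
Determinant D = (5)(-2) - (2)(2) = -10 - 4 = -14
Dx = (14)(-2) - (-14)(2) = -28 + 28 = 0
Dy = (5)(-14) - (2)(14) = -70 - 28 = -98
x = Dx/D = 0/-14 = 0
y = Dy/D = -98/-14 = 7

x = 0, y = 7


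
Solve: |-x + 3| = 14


An absolute value equation |expr| = 14 gives two cases:
Case 1: -x + 3 = 14
  -x = 11, so x = -11
Case 2: -x + 3 = -14
  -x = -17, so x = 17

x = -11, x = 17


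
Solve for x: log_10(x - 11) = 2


Convert to exponential form: x - 11 = 10^2 = 100
x = 100 + 11 = 111
Check: log_10(111 - 11) = log_10(100) = log_10(100) = 2 ✓

x = 111


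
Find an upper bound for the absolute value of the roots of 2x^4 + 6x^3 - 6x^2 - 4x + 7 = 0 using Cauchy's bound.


Cauchy's bound: all roots r satisfy |r| <= 1 + max(|a_i/a_n|) for i = 0,...,n-1
where a_n is the leading coefficient.

Coefficients: [2, 6, -6, -4, 7]
Leading coefficient a_n = 2
Ratios |a_i/a_n|: 3, 3, 2, 7/2
Maximum ratio: 7/2
Cauchy's bound: |r| <= 1 + 7/2 = 9/2

Upper bound = 9/2


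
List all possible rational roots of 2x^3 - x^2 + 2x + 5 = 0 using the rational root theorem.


Rational root theorem: possible roots are ±p/q where:
  p divides the constant term (5): p ∈ {1, 5}
  q divides the leading coefficient (2): q ∈ {1, 2}

All possible rational roots: -5, -5/2, -1, -1/2, 1/2, 1, 5/2, 5

-5, -5/2, -1, -1/2, 1/2, 1, 5/2, 5


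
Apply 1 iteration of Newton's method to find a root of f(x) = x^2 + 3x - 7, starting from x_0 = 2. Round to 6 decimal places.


Newton's method: x_(n+1) = x_n - f(x_n)/f'(x_n)
f(x) = x^2 + 3x - 7
f'(x) = 2x + 3

Iteration 1:
  f(2.000000) = 3.000000
  f'(2.000000) = 7.000000
  x_1 = 2.000000 - (3.000000)/(7.000000) = 1.571429

x_1 = 1.571429


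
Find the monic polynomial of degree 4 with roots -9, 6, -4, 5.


A monic polynomial with roots -9, 6, -4, 5 is:
p(x) = (x + 9)(x - 6)(x + 4)(x - 5)
After multiplying by (x + 9): x + 9
After multiplying by (x - 6): x^2 + 3x - 54
After multiplying by (x + 4): x^3 + 7x^2 - 42x - 216
After multiplying by (x - 5): x^4 + 2x^3 - 77x^2 - 6x + 1080

x^4 + 2x^3 - 77x^2 - 6x + 1080


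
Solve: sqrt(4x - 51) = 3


Square both sides: 4x - 51 = 3^2 = 9
4x = 9 + 51 = 60
x = 15
Check: sqrt(4*15 - 51) = sqrt(9) = 3 ✓

x = 15


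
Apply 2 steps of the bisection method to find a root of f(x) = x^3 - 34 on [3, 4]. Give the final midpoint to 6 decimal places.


f(x) = x^3 - 34
f(3) = -7 < 0
f(4) = 30 > 0

Step 1: midpoint = (3.000000 + 4.000000)/2 = 3.500000
  f(3.500000) = 8.875000
  f(mid) > 0, so root is in [3.000000, 3.500000]

Step 2: midpoint = (3.000000 + 3.500000)/2 = 3.250000
  f(3.250000) = 0.328125
  f(mid) > 0, so root is in [3.000000, 3.250000]

midpoint = 3.250000


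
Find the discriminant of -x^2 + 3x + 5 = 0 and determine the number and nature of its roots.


For ax^2 + bx + c = 0, discriminant D = b^2 - 4ac
Here a = -1, b = 3, c = 5
D = (3)^2 - 4(-1)(5) = 9 + 20 = 29

D = 29 > 0 but not a perfect square
The equation has 2 distinct real irrational roots.

Discriminant = 29, 2 distinct real irrational roots


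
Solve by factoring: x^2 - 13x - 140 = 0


We need two numbers that multiply to -140 and add to -13.
Those numbers are 7 and -20 (since 7 * (-20) = -140 and 7 + (-20) = -13).
So x^2 - 13x - 140 = (x + 7)(x - 20) = 0
Setting each factor to zero: x = -7 or x = 20

x = -7, x = 20


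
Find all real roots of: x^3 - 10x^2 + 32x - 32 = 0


Let p(x) = x^3 - 10x^2 + 32x - 32. By the rational root theorem (leading coefficient 1), any rational root is an integer divisor of 32: try ±1, ±2, ... in turn.
Test x = 1: value = -9 ≠ 0.
Test x = -1: value = -75 ≠ 0.
Test x = 2: value = 0 ✓, so (x - 2) is a factor.
Synthetic division by (x - 2): bring down 1; 1(2) - 10 = -8; (-8)(2) + 32 = 16; 16(2) - 32 = 0 → quotient x^2 - 8x + 16, remainder 0.
Solve the quadratic x^2 - 8x + 16 = 0: discriminant = (-8)^2 - 4(1)(16) = 64 - 64 = 0.
Discriminant = 0, so a double root: x = 8/2 = 4.

x = 2, x = 4 (multiplicity 2)


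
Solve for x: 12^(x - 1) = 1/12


Express both sides with the same base.
1/12 = 12^(-1)
Since the bases match, equate exponents: x - 1 = -1
So x = -1 - (-1) = 0

x = 0


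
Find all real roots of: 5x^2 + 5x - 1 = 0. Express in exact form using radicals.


Using the quadratic formula: x = (-b ± sqrt(b^2 - 4ac)) / (2a)
Here a = 5, b = 5, c = -1
Discriminant = b^2 - 4ac = 5^2 - 4(5)(-1) = 25 + 20 = 45
Since discriminant = 45 > 0, there are two real roots.
x = (-5 ± 3*sqrt(5)) / 10
Numerically: x ≈ 0.1708 or x ≈ -1.1708

x = (-5 + 3*sqrt(5)) / 10 or x = (-5 - 3*sqrt(5)) / 10


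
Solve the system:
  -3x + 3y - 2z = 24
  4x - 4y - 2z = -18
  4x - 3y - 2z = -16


Using Cramer's rule. Expand each determinant along the first row.
D  = (-3)*[(-4)*(-2) - (-2)*(-3)] - 3*[4*(-2) - (-2)*4] + (-2)*[4*(-3) - (-4)*4]
  = (-3)*(2) - 3*(0) + (-2)*(4) = -14
Dx = 24*[(-4)*(-2) - (-2)*(-3)] - 3*[(-18)*(-2) - (-2)*(-16)] + (-2)*[(-18)*(-3) - (-4)*(-16)]
  = 24*(2) - 3*(4) + (-2)*(-10) = 56
Dy = (-3)*[(-18)*(-2) - (-2)*(-16)] - 24*[4*(-2) - (-2)*4] + (-2)*[4*(-16) - (-18)*4]
  = (-3)*(4) - 24*(0) + (-2)*(8) = -28
Dz = (-3)*[(-4)*(-16) - (-18)*(-3)] - 3*[4*(-16) - (-18)*4] + 24*[4*(-3) - (-4)*4]
  = (-3)*(10) - 3*(8) + 24*(4) = 42
x = Dx/D = 56/-14 = -4, y = Dy/D = -28/-14 = 2, z = Dz/D = 42/-14 = -3
Check eq1: (-3)(-4) + (3)(2) + (-2)(-3) = 24 = 24 ✓
Check eq2: (4)(-4) + (-4)(2) + (-2)(-3) = -18 = -18 ✓
Check eq3: (4)(-4) + (-3)(2) + (-2)(-3) = -16 = -16 ✓

x = -4, y = 2, z = -3


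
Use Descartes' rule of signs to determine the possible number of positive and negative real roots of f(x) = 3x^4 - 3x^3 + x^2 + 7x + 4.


Descartes' rule of signs:

For positive roots, count sign changes in f(x) = 3x^4 - 3x^3 + x^2 + 7x + 4:
Signs of coefficients: +, -, +, +, +
Number of sign changes: 2
Possible positive real roots: 2, 0

For negative roots, examine f(-x) = 3x^4 + 3x^3 + x^2 - 7x + 4:
Signs of coefficients: +, +, +, -, +
Number of sign changes: 2
Possible negative real roots: 2, 0

Positive roots: 2 or 0; Negative roots: 2 or 0


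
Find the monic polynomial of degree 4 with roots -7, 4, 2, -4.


A monic polynomial with roots -7, 4, 2, -4 is:
p(x) = (x + 7)(x - 4)(x - 2)(x + 4)
After multiplying by (x + 7): x + 7
After multiplying by (x - 4): x^2 + 3x - 28
After multiplying by (x - 2): x^3 + x^2 - 34x + 56
After multiplying by (x + 4): x^4 + 5x^3 - 30x^2 - 80x + 224

x^4 + 5x^3 - 30x^2 - 80x + 224


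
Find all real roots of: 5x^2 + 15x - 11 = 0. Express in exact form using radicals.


Using the quadratic formula: x = (-b ± sqrt(b^2 - 4ac)) / (2a)
Here a = 5, b = 15, c = -11
Discriminant = b^2 - 4ac = 15^2 - 4(5)(-11) = 225 + 220 = 445
Since discriminant = 445 > 0, there are two real roots.
x = (-15 ± sqrt(445)) / 10
Numerically: x ≈ 0.6095 or x ≈ -3.6095

x = (-15 + sqrt(445)) / 10 or x = (-15 - sqrt(445)) / 10


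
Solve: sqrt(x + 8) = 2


Square both sides: x + 8 = 2^2 = 4
x = 4 - 8 = -4
x = -4
Check: sqrt(1*(-4) + 8) = sqrt(4) = 2 ✓

x = -4


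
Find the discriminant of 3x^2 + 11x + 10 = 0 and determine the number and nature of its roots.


For ax^2 + bx + c = 0, discriminant D = b^2 - 4ac
Here a = 3, b = 11, c = 10
D = (11)^2 - 4(3)(10) = 121 - 120 = 1

D = 1 > 0 and is a perfect square (sqrt = 1)
The equation has 2 distinct real rational roots.

Discriminant = 1, 2 distinct real rational roots


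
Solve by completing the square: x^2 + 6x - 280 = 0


Start: x^2 + 6x - 280 = 0
Move constant: x^2 + 6x = 280
Half of 6 is 3, squared is 9
Add 9 to both sides: x^2 + 6x + 9 = 289
(x + 3)^2 = 289
x + 3 = ±17
x = -3 + 17 = 14 or x = -3 - 17 = -20

x = -20, x = 14


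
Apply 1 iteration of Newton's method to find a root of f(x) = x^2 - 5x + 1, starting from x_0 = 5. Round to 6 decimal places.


Newton's method: x_(n+1) = x_n - f(x_n)/f'(x_n)
f(x) = x^2 - 5x + 1
f'(x) = 2x - 5

Iteration 1:
  f(5.000000) = 1.000000
  f'(5.000000) = 5.000000
  x_1 = 5.000000 - (1.000000)/(5.000000) = 4.800000

x_1 = 4.800000


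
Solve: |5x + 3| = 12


An absolute value equation |expr| = 12 gives two cases:
Case 1: 5x + 3 = 12
  5x = 9, so x = 9/5
Case 2: 5x + 3 = -12
  5x = -15, so x = -3

x = -3, x = 9/5


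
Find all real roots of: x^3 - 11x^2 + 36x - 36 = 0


Let p(x) = x^3 - 11x^2 + 36x - 36. By the rational root theorem (leading coefficient 1), any rational root is an integer divisor of 36: try ±1, ±2, ... in turn.
Test x = 1: value = -10 ≠ 0.
Test x = -1: value = -84 ≠ 0.
Test x = 2: value = 0 ✓, so (x - 2) is a factor.
Synthetic division by (x - 2): bring down 1; 1(2) - 11 = -9; (-9)(2) + 36 = 18; 18(2) - 36 = 0 → quotient x^2 - 9x + 18, remainder 0.
Solve the quadratic x^2 - 9x + 18 = 0: discriminant = (-9)^2 - 4(1)(18) = 81 - 72 = 9.
sqrt(9) = 3, so x = (9 ± 3)/2: x = 6 or x = 3.

x = 2, x = 3, x = 6


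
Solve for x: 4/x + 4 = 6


Subtract 4 from both sides: 4/x = 2
Multiply both sides by x: 4 = 2 * x
Divide by 2: x = 2

x = 2


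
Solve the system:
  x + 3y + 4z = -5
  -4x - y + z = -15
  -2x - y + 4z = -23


Using Cramer's rule. Expand each determinant along the first row.
D  = 1*[(-1)*4 - 1*(-1)] - 3*[(-4)*4 - 1*(-2)] + 4*[(-4)*(-1) - (-1)*(-2)]
  = 1*(-3) - 3*(-14) + 4*(2) = 47
Dx = (-5)*[(-1)*4 - 1*(-1)] - 3*[(-15)*4 - 1*(-23)] + 4*[(-15)*(-1) - (-1)*(-23)]
  = (-5)*(-3) - 3*(-37) + 4*(-8) = 94
Dy = 1*[(-15)*4 - 1*(-23)] - (-5)*[(-4)*4 - 1*(-2)] + 4*[(-4)*(-23) - (-15)*(-2)]
  = 1*(-37) - (-5)*(-14) + 4*(62) = 141
Dz = 1*[(-1)*(-23) - (-15)*(-1)] - 3*[(-4)*(-23) - (-15)*(-2)] + (-5)*[(-4)*(-1) - (-1)*(-2)]
  = 1*(8) - 3*(62) + (-5)*(2) = -188
x = Dx/D = 94/47 = 2, y = Dy/D = 141/47 = 3, z = Dz/D = -188/47 = -4
Check eq1: (1)(2) + (3)(3) + (4)(-4) = -5 = -5 ✓
Check eq2: (-4)(2) + (-1)(3) + (1)(-4) = -15 = -15 ✓
Check eq3: (-2)(2) + (-1)(3) + (4)(-4) = -23 = -23 ✓

x = 2, y = 3, z = -4


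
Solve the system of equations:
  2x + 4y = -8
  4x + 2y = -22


Using Cramer's rule:
Determinant D = (2)(2) - (4)(4) = 4 - 16 = -12
Dx = (-8)(2) - (-22)(4) = -16 + 88 = 72
Dy = (2)(-22) - (4)(-8) = -44 + 32 = -12
x = Dx/D = 72/-12 = -6
y = Dy/D = -12/-12 = 1

x = -6, y = 1


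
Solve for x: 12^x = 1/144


Express both sides with the same base.
1/144 = 12^(-2)
Since the bases match: x = -2

x = -2


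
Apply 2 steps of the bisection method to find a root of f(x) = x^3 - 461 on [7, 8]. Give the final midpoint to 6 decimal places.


f(x) = x^3 - 461
f(7) = -118 < 0
f(8) = 51 > 0

Step 1: midpoint = (7.000000 + 8.000000)/2 = 7.500000
  f(7.500000) = -39.125000
  f(mid) < 0, so root is in [7.500000, 8.000000]

Step 2: midpoint = (7.500000 + 8.000000)/2 = 7.750000
  f(7.750000) = 4.484375
  f(mid) > 0, so root is in [7.500000, 7.750000]

midpoint = 7.750000


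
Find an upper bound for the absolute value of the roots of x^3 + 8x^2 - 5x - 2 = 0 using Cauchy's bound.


Cauchy's bound: all roots r satisfy |r| <= 1 + max(|a_i/a_n|) for i = 0,...,n-1
where a_n is the leading coefficient.

Coefficients: [1, 8, -5, -2]
Leading coefficient a_n = 1
Ratios |a_i/a_n|: 8, 5, 2
Maximum ratio: 8
Cauchy's bound: |r| <= 1 + 8 = 9

Upper bound = 9


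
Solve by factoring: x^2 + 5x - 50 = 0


We need two numbers that multiply to -50 and add to 5.
Those numbers are 10 and -5 (since 10 * (-5) = -50 and 10 + (-5) = 5).
So x^2 + 5x - 50 = (x + 10)(x - 5) = 0
Setting each factor to zero: x = -10 or x = 5

x = -10, x = 5


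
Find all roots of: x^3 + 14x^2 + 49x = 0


The constant term is 0, so x = 0 is a root. Factor out x:
  x^2 + 14x + 49 = 0
Solve the quadratic x^2 + 14x + 49 = 0: discriminant = 14^2 - 4(1)(49) = 196 - 196 = 0.
Discriminant = 0, so a double root: x = -14/2 = -7.
Collecting all roots found:

x = -7 (multiplicity 2), x = 0


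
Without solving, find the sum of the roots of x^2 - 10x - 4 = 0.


By Vieta's formulas for ax^2 + bx + c = 0:
  Sum of roots = -b/a
  Product of roots = c/a

Here a = 1, b = -10, c = -4
Sum = -(-10)/1 = 10
Product = -4/1 = -4

Sum = 10


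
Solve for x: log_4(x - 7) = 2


Convert to exponential form: x - 7 = 4^2 = 16
x = 16 + 7 = 23
Check: log_4(23 - 7) = log_4(16) = log_4(16) = 2 ✓

x = 23


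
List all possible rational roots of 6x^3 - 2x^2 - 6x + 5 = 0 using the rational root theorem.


Rational root theorem: possible roots are ±p/q where:
  p divides the constant term (5): p ∈ {1, 5}
  q divides the leading coefficient (6): q ∈ {1, 2, 3, 6}

All possible rational roots: -5, -5/2, -5/3, -1, -5/6, -1/2, -1/3, -1/6, 1/6, 1/3, 1/2, 5/6, 1, 5/3, 5/2, 5

-5, -5/2, -5/3, -1, -5/6, -1/2, -1/3, -1/6, 1/6, 1/3, 1/2, 5/6, 1, 5/3, 5/2, 5


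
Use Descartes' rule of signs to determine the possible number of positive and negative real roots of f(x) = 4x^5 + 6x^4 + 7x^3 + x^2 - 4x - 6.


Descartes' rule of signs:

For positive roots, count sign changes in f(x) = 4x^5 + 6x^4 + 7x^3 + x^2 - 4x - 6:
Signs of coefficients: +, +, +, +, -, -
Number of sign changes: 1
Possible positive real roots: 1

For negative roots, examine f(-x) = -4x^5 + 6x^4 - 7x^3 + x^2 + 4x - 6:
Signs of coefficients: -, +, -, +, +, -
Number of sign changes: 4
Possible negative real roots: 4, 2, 0

Positive roots: 1; Negative roots: 4 or 2 or 0


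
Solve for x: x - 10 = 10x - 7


Starting with: x - 10 = 10x - 7
Move all x terms to left: (1 - 10)x = -7 + 10
Simplify: -9x = 3
Divide both sides by -9: x = -1/3

x = -1/3


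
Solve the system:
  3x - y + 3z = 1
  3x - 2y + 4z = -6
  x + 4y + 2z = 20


Using Cramer's rule. Expand each determinant along the first row.
D  = 3*[(-2)*2 - 4*4] - (-1)*[3*2 - 4*1] + 3*[3*4 - (-2)*1]
  = 3*(-20) - (-1)*(2) + 3*(14) = -16
Dx = 1*[(-2)*2 - 4*4] - (-1)*[(-6)*2 - 4*20] + 3*[(-6)*4 - (-2)*20]
  = 1*(-20) - (-1)*(-92) + 3*(16) = -64
Dy = 3*[(-6)*2 - 4*20] - 1*[3*2 - 4*1] + 3*[3*20 - (-6)*1]
  = 3*(-92) - 1*(2) + 3*(66) = -80
Dz = 3*[(-2)*20 - (-6)*4] - (-1)*[3*20 - (-6)*1] + 1*[3*4 - (-2)*1]
  = 3*(-16) - (-1)*(66) + 1*(14) = 32
x = Dx/D = -64/-16 = 4, y = Dy/D = -80/-16 = 5, z = Dz/D = 32/-16 = -2
Check eq1: (3)(4) + (-1)(5) + (3)(-2) = 1 = 1 ✓
Check eq2: (3)(4) + (-2)(5) + (4)(-2) = -6 = -6 ✓
Check eq3: (1)(4) + (4)(5) + (2)(-2) = 20 = 20 ✓

x = 4, y = 5, z = -2


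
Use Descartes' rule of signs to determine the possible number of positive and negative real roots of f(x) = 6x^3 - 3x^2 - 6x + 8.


Descartes' rule of signs:

For positive roots, count sign changes in f(x) = 6x^3 - 3x^2 - 6x + 8:
Signs of coefficients: +, -, -, +
Number of sign changes: 2
Possible positive real roots: 2, 0

For negative roots, examine f(-x) = -6x^3 - 3x^2 + 6x + 8:
Signs of coefficients: -, -, +, +
Number of sign changes: 1
Possible negative real roots: 1

Positive roots: 2 or 0; Negative roots: 1


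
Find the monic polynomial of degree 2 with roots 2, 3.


A monic polynomial with roots 2, 3 is:
p(x) = (x - 2)(x - 3)
After multiplying by (x - 2): x - 2
After multiplying by (x - 3): x^2 - 5x + 6

x^2 - 5x + 6


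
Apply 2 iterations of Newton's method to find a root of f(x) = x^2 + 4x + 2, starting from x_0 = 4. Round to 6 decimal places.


Newton's method: x_(n+1) = x_n - f(x_n)/f'(x_n)
f(x) = x^2 + 4x + 2
f'(x) = 2x + 4

Iteration 1:
  f(4.000000) = 34.000000
  f'(4.000000) = 12.000000
  x_1 = 4.000000 - (34.000000)/(12.000000) = 1.166667

Iteration 2:
  f(1.166667) = 8.027778
  f'(1.166667) = 6.333333
  x_2 = 1.166667 - (8.027778)/(6.333333) = -0.100877

x_2 = -0.100877


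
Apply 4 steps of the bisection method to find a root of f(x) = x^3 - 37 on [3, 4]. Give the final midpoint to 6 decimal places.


f(x) = x^3 - 37
f(3) = -10 < 0
f(4) = 27 > 0

Step 1: midpoint = (3.000000 + 4.000000)/2 = 3.500000
  f(3.500000) = 5.875000
  f(mid) > 0, so root is in [3.000000, 3.500000]

Step 2: midpoint = (3.000000 + 3.500000)/2 = 3.250000
  f(3.250000) = -2.671875
  f(mid) < 0, so root is in [3.250000, 3.500000]

Step 3: midpoint = (3.250000 + 3.500000)/2 = 3.375000
  f(3.375000) = 1.443359
  f(mid) > 0, so root is in [3.250000, 3.375000]

Step 4: midpoint = (3.250000 + 3.375000)/2 = 3.312500
  f(3.312500) = -0.653076
  f(mid) < 0, so root is in [3.312500, 3.375000]

midpoint = 3.312500


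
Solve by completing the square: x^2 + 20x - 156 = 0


Start: x^2 + 20x - 156 = 0
Move constant: x^2 + 20x = 156
Half of 20 is 10, squared is 100
Add 100 to both sides: x^2 + 20x + 100 = 256
(x + 10)^2 = 256
x + 10 = ±16
x = -10 + 16 = 6 or x = -10 - 16 = -26

x = -26, x = 6


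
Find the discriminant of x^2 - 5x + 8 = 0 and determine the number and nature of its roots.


For ax^2 + bx + c = 0, discriminant D = b^2 - 4ac
Here a = 1, b = -5, c = 8
D = (-5)^2 - 4(1)(8) = 25 - 32 = -7

D = -7 < 0
The equation has no real roots (2 complex conjugate roots).

Discriminant = -7, no real roots (2 complex conjugate roots)


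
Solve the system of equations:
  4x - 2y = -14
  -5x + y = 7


Using Cramer's rule:
Determinant D = (4)(1) - (-5)(-2) = 4 - 10 = -6
Dx = (-14)(1) - (7)(-2) = -14 + 14 = 0
Dy = (4)(7) - (-5)(-14) = 28 - 70 = -42
x = Dx/D = 0/-6 = 0
y = Dy/D = -42/-6 = 7

x = 0, y = 7


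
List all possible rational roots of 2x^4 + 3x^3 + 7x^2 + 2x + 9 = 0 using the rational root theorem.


Rational root theorem: possible roots are ±p/q where:
  p divides the constant term (9): p ∈ {1, 3, 9}
  q divides the leading coefficient (2): q ∈ {1, 2}

All possible rational roots: -9, -9/2, -3, -3/2, -1, -1/2, 1/2, 1, 3/2, 3, 9/2, 9

-9, -9/2, -3, -3/2, -1, -1/2, 1/2, 1, 3/2, 3, 9/2, 9


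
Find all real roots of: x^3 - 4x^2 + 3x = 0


The constant term is 0, so x = 0 is a root. Factor out x:
  x(x^2 - 4x + 3) = 0
Solve the quadratic x^2 - 4x + 3 = 0: discriminant = (-4)^2 - 4(1)(3) = 16 - 12 = 4.
sqrt(4) = 2, so x = (4 ± 2)/2: x = 3 or x = 1.

x = 0, x = 1, x = 3


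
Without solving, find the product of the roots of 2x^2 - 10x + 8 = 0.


By Vieta's formulas for ax^2 + bx + c = 0:
  Sum of roots = -b/a
  Product of roots = c/a

Here a = 2, b = -10, c = 8
Sum = -(-10)/2 = 5
Product = 8/2 = 4

Product = 4


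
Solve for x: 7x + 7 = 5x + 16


Starting with: 7x + 7 = 5x + 16
Move all x terms to left: (7 - 5)x = 16 - 7
Simplify: 2x = 9
Divide both sides by 2: x = 9/2

x = 9/2


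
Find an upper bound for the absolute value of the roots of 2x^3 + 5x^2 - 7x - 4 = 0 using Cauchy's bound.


Cauchy's bound: all roots r satisfy |r| <= 1 + max(|a_i/a_n|) for i = 0,...,n-1
where a_n is the leading coefficient.

Coefficients: [2, 5, -7, -4]
Leading coefficient a_n = 2
Ratios |a_i/a_n|: 5/2, 7/2, 2
Maximum ratio: 7/2
Cauchy's bound: |r| <= 1 + 7/2 = 9/2

Upper bound = 9/2


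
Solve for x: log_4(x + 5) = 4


Convert to exponential form: x + 5 = 4^4 = 256
x = 256 - 5 = 251
Check: log_4(251 + 5) = log_4(256) = log_4(256) = 4 ✓

x = 251


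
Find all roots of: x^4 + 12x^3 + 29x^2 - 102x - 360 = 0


Let p(x) = x^4 + 12x^3 + 29x^2 - 102x - 360. By the rational root theorem (leading coefficient 1), any rational root is an integer divisor of 360: try ±1, ±2, ... in turn.
Test x = 1: value = -420 ≠ 0.
Test x = -1: value = -240 ≠ 0.
Test x = 2: value = -336 ≠ 0.
Test x = -2: value = -120 ≠ 0.
Test x = 3: value = 0 ✓, so (x - 3) is a factor.
Synthetic division by (x - 3): bring down 1; 1(3) + 12 = 15; 15(3) + 29 = 74; 74(3) - 102 = 120; 120(3) - 360 = 0 → quotient x^3 + 15x^2 + 74x + 120, remainder 0.
Continue with the quotient x^3 + 15x^2 + 74x + 120 (candidates must divide 120; re-test x = 3 first in case it repeats).
Test x = 3: value = 504 ≠ 0.
Test x = -3: value = 6 ≠ 0.
Test x = 4: value = 720 ≠ 0.
Test x = -4: value = 0 ✓, so (x + 4) is a factor.
Synthetic division by (x + 4): bring down 1; 1(-4) + 15 = 11; 11(-4) + 74 = 30; 30(-4) + 120 = 0 → quotient x^2 + 11x + 30, remainder 0.
Solve the quadratic x^2 + 11x + 30 = 0: discriminant = 11^2 - 4(1)(30) = 121 - 120 = 1.
sqrt(1) = 1, so x = (-11 ± 1)/2: x = -5 or x = -6.
Collecting all roots found:

x = -6, x = -5, x = -4, x = 3


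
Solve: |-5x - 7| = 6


An absolute value equation |expr| = 6 gives two cases:
Case 1: -5x - 7 = 6
  -5x = 13, so x = -13/5
Case 2: -5x - 7 = -6
  -5x = 1, so x = -1/5

x = -13/5, x = -1/5


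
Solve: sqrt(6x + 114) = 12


Square both sides: 6x + 114 = 12^2 = 144
6x = 144 - 114 = 30
x = 5
Check: sqrt(6*5 + 114) = sqrt(144) = 12 ✓

x = 5


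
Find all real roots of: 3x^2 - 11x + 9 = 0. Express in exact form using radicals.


Using the quadratic formula: x = (-b ± sqrt(b^2 - 4ac)) / (2a)
Here a = 3, b = -11, c = 9
Discriminant = b^2 - 4ac = (-11)^2 - 4(3)(9) = 121 - 108 = 13
Since discriminant = 13 > 0, there are two real roots.
x = (11 ± sqrt(13)) / 6
Numerically: x ≈ 2.4343 or x ≈ 1.2324

x = (11 + sqrt(13)) / 6 or x = (11 - sqrt(13)) / 6


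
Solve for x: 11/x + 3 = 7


Subtract 3 from both sides: 11/x = 4
Multiply both sides by x: 11 = 4 * x
Divide by 4: x = 11/4

x = 11/4


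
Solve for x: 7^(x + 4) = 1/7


Express both sides with the same base.
1/7 = 7^(-1)
Since the bases match, equate exponents: x + 4 = -1
So x = -1 - (4) = -5

x = -5


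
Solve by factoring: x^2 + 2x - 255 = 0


We need two numbers that multiply to -255 and add to 2.
Those numbers are 17 and -15 (since 17 * (-15) = -255 and 17 + (-15) = 2).
So x^2 + 2x - 255 = (x + 17)(x - 15) = 0
Setting each factor to zero: x = -17 or x = 15

x = -17, x = 15


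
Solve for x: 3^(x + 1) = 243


Express both sides with the same base.
243 = 3^5
Since the bases match, equate exponents: x + 1 = 5
So x = 5 - (1) = 4

x = 4


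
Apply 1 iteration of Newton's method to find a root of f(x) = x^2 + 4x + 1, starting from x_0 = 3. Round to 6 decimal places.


Newton's method: x_(n+1) = x_n - f(x_n)/f'(x_n)
f(x) = x^2 + 4x + 1
f'(x) = 2x + 4

Iteration 1:
  f(3.000000) = 22.000000
  f'(3.000000) = 10.000000
  x_1 = 3.000000 - (22.000000)/(10.000000) = 0.800000

x_1 = 0.800000


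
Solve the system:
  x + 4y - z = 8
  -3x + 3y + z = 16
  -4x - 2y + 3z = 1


Using Cramer's rule. Expand each determinant along the first row.
D  = 1*[3*3 - 1*(-2)] - 4*[(-3)*3 - 1*(-4)] + (-1)*[(-3)*(-2) - 3*(-4)]
  = 1*(11) - 4*(-5) + (-1)*(18) = 13
Dx = 8*[3*3 - 1*(-2)] - 4*[16*3 - 1*1] + (-1)*[16*(-2) - 3*1]
  = 8*(11) - 4*(47) + (-1)*(-35) = -65
Dy = 1*[16*3 - 1*1] - 8*[(-3)*3 - 1*(-4)] + (-1)*[(-3)*1 - 16*(-4)]
  = 1*(47) - 8*(-5) + (-1)*(61) = 26
Dz = 1*[3*1 - 16*(-2)] - 4*[(-3)*1 - 16*(-4)] + 8*[(-3)*(-2) - 3*(-4)]
  = 1*(35) - 4*(61) + 8*(18) = -65
x = Dx/D = -65/13 = -5, y = Dy/D = 26/13 = 2, z = Dz/D = -65/13 = -5
Check eq1: (1)(-5) + (4)(2) + (-1)(-5) = 8 = 8 ✓
Check eq2: (-3)(-5) + (3)(2) + (1)(-5) = 16 = 16 ✓
Check eq3: (-4)(-5) + (-2)(2) + (3)(-5) = 1 = 1 ✓

x = -5, y = 2, z = -5


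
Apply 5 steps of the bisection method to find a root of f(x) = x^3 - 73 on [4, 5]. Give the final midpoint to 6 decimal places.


f(x) = x^3 - 73
f(4) = -9 < 0
f(5) = 52 > 0

Step 1: midpoint = (4.000000 + 5.000000)/2 = 4.500000
  f(4.500000) = 18.125000
  f(mid) > 0, so root is in [4.000000, 4.500000]

Step 2: midpoint = (4.000000 + 4.500000)/2 = 4.250000
  f(4.250000) = 3.765625
  f(mid) > 0, so root is in [4.000000, 4.250000]

Step 3: midpoint = (4.000000 + 4.250000)/2 = 4.125000
  f(4.125000) = -2.810547
  f(mid) < 0, so root is in [4.125000, 4.250000]

Step 4: midpoint = (4.125000 + 4.250000)/2 = 4.187500
  f(4.187500) = 0.428467
  f(mid) > 0, so root is in [4.125000, 4.187500]

Step 5: midpoint = (4.125000 + 4.187500)/2 = 4.156250
  f(4.156250) = -1.203217
  f(mid) < 0, so root is in [4.156250, 4.187500]

midpoint = 4.156250


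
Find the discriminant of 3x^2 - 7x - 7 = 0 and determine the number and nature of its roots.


For ax^2 + bx + c = 0, discriminant D = b^2 - 4ac
Here a = 3, b = -7, c = -7
D = (-7)^2 - 4(3)(-7) = 49 + 84 = 133

D = 133 > 0 but not a perfect square
The equation has 2 distinct real irrational roots.

Discriminant = 133, 2 distinct real irrational roots


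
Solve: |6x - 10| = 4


An absolute value equation |expr| = 4 gives two cases:
Case 1: 6x - 10 = 4
  6x = 14, so x = 7/3
Case 2: 6x - 10 = -4
  6x = 6, so x = 1

x = 1, x = 7/3


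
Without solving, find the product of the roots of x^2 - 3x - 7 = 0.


By Vieta's formulas for ax^2 + bx + c = 0:
  Sum of roots = -b/a
  Product of roots = c/a

Here a = 1, b = -3, c = -7
Sum = -(-3)/1 = 3
Product = -7/1 = -7

Product = -7


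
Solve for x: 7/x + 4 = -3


Subtract 4 from both sides: 7/x = -7
Multiply both sides by x: 7 = -7 * x
Divide by -7: x = -1

x = -1


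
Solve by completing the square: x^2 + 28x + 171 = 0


Start: x^2 + 28x + 171 = 0
Move constant: x^2 + 28x = -171
Half of 28 is 14, squared is 196
Add 196 to both sides: x^2 + 28x + 196 = 25
(x + 14)^2 = 25
x + 14 = ±5
x = -14 + 5 = -9 or x = -14 - 5 = -19

x = -19, x = -9


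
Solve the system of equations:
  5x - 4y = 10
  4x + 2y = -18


Using Cramer's rule:
Determinant D = (5)(2) - (4)(-4) = 10 + 16 = 26
Dx = (10)(2) - (-18)(-4) = 20 - 72 = -52
Dy = (5)(-18) - (4)(10) = -90 - 40 = -130
x = Dx/D = -52/26 = -2
y = Dy/D = -130/26 = -5

x = -2, y = -5


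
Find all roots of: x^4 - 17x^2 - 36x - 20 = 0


Let p(x) = x^4 - 17x^2 - 36x - 20. By the rational root theorem (leading coefficient 1), any rational root is an integer divisor of 20: try ±1, ±2, ... in turn.
Test x = 1: value = -72 ≠ 0.
Test x = -1: value = 0 ✓, so (x + 1) is a factor.
Synthetic division by (x + 1): bring down 1; 1(-1) + 0 = -1; (-1)(-1) - 17 = -16; (-16)(-1) - 36 = -20; (-20)(-1) - 20 = 0 → quotient x^3 - x^2 - 16x - 20, remainder 0.
Continue with the quotient x^3 - x^2 - 16x - 20 (candidates must divide 20; re-test x = -1 first in case it repeats).
Test x = -1: value = -6 ≠ 0.
Test x = 2: value = -48 ≠ 0.
Test x = -2: value = 0 ✓, so (x + 2) is a factor.
Synthetic division by (x + 2): bring down 1; 1(-2) - 1 = -3; (-3)(-2) - 16 = -10; (-10)(-2) - 20 = 0 → quotient x^2 - 3x - 10, remainder 0.
Solve the quadratic x^2 - 3x - 10 = 0: discriminant = (-3)^2 - 4(1)(-10) = 9 + 40 = 49.
sqrt(49) = 7, so x = (3 ± 7)/2: x = 5 or x = -2.
Collecting all roots found:

x = -2 (multiplicity 2), x = -1, x = 5


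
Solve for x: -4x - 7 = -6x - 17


Starting with: -4x - 7 = -6x - 17
Move all x terms to left: (-4 + 6)x = -17 + 7
Simplify: 2x = -10
Divide both sides by 2: x = -5

x = -5


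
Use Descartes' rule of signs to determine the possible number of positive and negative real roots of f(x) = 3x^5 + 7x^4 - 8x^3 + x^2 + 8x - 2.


Descartes' rule of signs:

For positive roots, count sign changes in f(x) = 3x^5 + 7x^4 - 8x^3 + x^2 + 8x - 2:
Signs of coefficients: +, +, -, +, +, -
Number of sign changes: 3
Possible positive real roots: 3, 1

For negative roots, examine f(-x) = -3x^5 + 7x^4 + 8x^3 + x^2 - 8x - 2:
Signs of coefficients: -, +, +, +, -, -
Number of sign changes: 2
Possible negative real roots: 2, 0

Positive roots: 3 or 1; Negative roots: 2 or 0


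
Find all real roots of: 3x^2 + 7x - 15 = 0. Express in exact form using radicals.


Using the quadratic formula: x = (-b ± sqrt(b^2 - 4ac)) / (2a)
Here a = 3, b = 7, c = -15
Discriminant = b^2 - 4ac = 7^2 - 4(3)(-15) = 49 + 180 = 229
Since discriminant = 229 > 0, there are two real roots.
x = (-7 ± sqrt(229)) / 6
Numerically: x ≈ 1.3555 or x ≈ -3.6888

x = (-7 + sqrt(229)) / 6 or x = (-7 - sqrt(229)) / 6


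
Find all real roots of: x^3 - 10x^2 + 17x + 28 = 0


Let p(x) = x^3 - 10x^2 + 17x + 28. By the rational root theorem (leading coefficient 1), any rational root is an integer divisor of 28: try ±1, ±2, ... in turn.
Test x = 1: value = 36 ≠ 0.
Test x = -1: value = 0 ✓, so (x + 1) is a factor.
Synthetic division by (x + 1): bring down 1; 1(-1) - 10 = -11; (-11)(-1) + 17 = 28; 28(-1) + 28 = 0 → quotient x^2 - 11x + 28, remainder 0.
Solve the quadratic x^2 - 11x + 28 = 0: discriminant = (-11)^2 - 4(1)(28) = 121 - 112 = 9.
sqrt(9) = 3, so x = (11 ± 3)/2: x = 7 or x = 4.

x = -1, x = 4, x = 7


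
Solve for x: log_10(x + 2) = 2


Convert to exponential form: x + 2 = 10^2 = 100
x = 100 - 2 = 98
Check: log_10(98 + 2) = log_10(100) = log_10(100) = 2 ✓

x = 98


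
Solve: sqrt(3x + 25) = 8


Square both sides: 3x + 25 = 8^2 = 64
3x = 64 - 25 = 39
x = 13
Check: sqrt(3*13 + 25) = sqrt(64) = 8 ✓

x = 13


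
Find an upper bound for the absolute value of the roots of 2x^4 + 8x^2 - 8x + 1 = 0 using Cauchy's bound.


Cauchy's bound: all roots r satisfy |r| <= 1 + max(|a_i/a_n|) for i = 0,...,n-1
where a_n is the leading coefficient.

Coefficients: [2, 0, 8, -8, 1]
Leading coefficient a_n = 2
Ratios |a_i/a_n|: 0, 4, 4, 1/2
Maximum ratio: 4
Cauchy's bound: |r| <= 1 + 4 = 5

Upper bound = 5


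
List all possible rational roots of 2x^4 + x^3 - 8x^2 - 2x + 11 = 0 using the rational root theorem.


Rational root theorem: possible roots are ±p/q where:
  p divides the constant term (11): p ∈ {1, 11}
  q divides the leading coefficient (2): q ∈ {1, 2}

All possible rational roots: -11, -11/2, -1, -1/2, 1/2, 1, 11/2, 11

-11, -11/2, -1, -1/2, 1/2, 1, 11/2, 11


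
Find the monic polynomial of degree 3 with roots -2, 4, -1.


A monic polynomial with roots -2, 4, -1 is:
p(x) = (x + 2)(x - 4)(x + 1)
After multiplying by (x + 2): x + 2
After multiplying by (x - 4): x^2 - 2x - 8
After multiplying by (x + 1): x^3 - x^2 - 10x - 8

x^3 - x^2 - 10x - 8


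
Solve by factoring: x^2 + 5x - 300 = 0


We need two numbers that multiply to -300 and add to 5.
Those numbers are 20 and -15 (since 20 * (-15) = -300 and 20 + (-15) = 5).
So x^2 + 5x - 300 = (x + 20)(x - 15) = 0
Setting each factor to zero: x = -20 or x = 15

x = -20, x = 15


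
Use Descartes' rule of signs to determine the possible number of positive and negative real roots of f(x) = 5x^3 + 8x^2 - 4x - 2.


Descartes' rule of signs:

For positive roots, count sign changes in f(x) = 5x^3 + 8x^2 - 4x - 2:
Signs of coefficients: +, +, -, -
Number of sign changes: 1
Possible positive real roots: 1

For negative roots, examine f(-x) = -5x^3 + 8x^2 + 4x - 2:
Signs of coefficients: -, +, +, -
Number of sign changes: 2
Possible negative real roots: 2, 0

Positive roots: 1; Negative roots: 2 or 0


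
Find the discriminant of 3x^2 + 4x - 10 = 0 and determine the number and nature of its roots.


For ax^2 + bx + c = 0, discriminant D = b^2 - 4ac
Here a = 3, b = 4, c = -10
D = (4)^2 - 4(3)(-10) = 16 + 120 = 136

D = 136 > 0 but not a perfect square
The equation has 2 distinct real irrational roots.

Discriminant = 136, 2 distinct real irrational roots


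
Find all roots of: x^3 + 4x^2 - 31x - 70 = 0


Let p(x) = x^3 + 4x^2 - 31x - 70. By the rational root theorem (leading coefficient 1), any rational root is an integer divisor of 70: try ±1, ±2, ... in turn.
Test x = 1: value = -96 ≠ 0.
Test x = -1: value = -36 ≠ 0.
Test x = 2: value = -108 ≠ 0.
Test x = -2: value = 0 ✓, so (x + 2) is a factor.
Synthetic division by (x + 2): bring down 1; 1(-2) + 4 = 2; 2(-2) - 31 = -35; (-35)(-2) - 70 = 0 → quotient x^2 + 2x - 35, remainder 0.
Solve the quadratic x^2 + 2x - 35 = 0: discriminant = 2^2 - 4(1)(-35) = 4 + 140 = 144.
sqrt(144) = 12, so x = (-2 ± 12)/2: x = 5 or x = -7.
Collecting all roots found:

x = -7, x = -2, x = 5


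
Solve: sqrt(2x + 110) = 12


Square both sides: 2x + 110 = 12^2 = 144
2x = 144 - 110 = 34
x = 17
Check: sqrt(2*17 + 110) = sqrt(144) = 12 ✓

x = 17


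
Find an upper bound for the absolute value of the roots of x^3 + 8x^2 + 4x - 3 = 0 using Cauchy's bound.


Cauchy's bound: all roots r satisfy |r| <= 1 + max(|a_i/a_n|) for i = 0,...,n-1
where a_n is the leading coefficient.

Coefficients: [1, 8, 4, -3]
Leading coefficient a_n = 1
Ratios |a_i/a_n|: 8, 4, 3
Maximum ratio: 8
Cauchy's bound: |r| <= 1 + 8 = 9

Upper bound = 9


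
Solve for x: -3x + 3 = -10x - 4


Starting with: -3x + 3 = -10x - 4
Move all x terms to left: (-3 + 10)x = -4 - 3
Simplify: 7x = -7
Divide both sides by 7: x = -1

x = -1


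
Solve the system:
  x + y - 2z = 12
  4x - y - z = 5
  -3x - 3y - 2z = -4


Using Cramer's rule. Expand each determinant along the first row.
D  = 1*[(-1)*(-2) - (-1)*(-3)] - 1*[4*(-2) - (-1)*(-3)] + (-2)*[4*(-3) - (-1)*(-3)]
  = 1*(-1) - 1*(-11) + (-2)*(-15) = 40
Dx = 12*[(-1)*(-2) - (-1)*(-3)] - 1*[5*(-2) - (-1)*(-4)] + (-2)*[5*(-3) - (-1)*(-4)]
  = 12*(-1) - 1*(-14) + (-2)*(-19) = 40
Dy = 1*[5*(-2) - (-1)*(-4)] - 12*[4*(-2) - (-1)*(-3)] + (-2)*[4*(-4) - 5*(-3)]
  = 1*(-14) - 12*(-11) + (-2)*(-1) = 120
Dz = 1*[(-1)*(-4) - 5*(-3)] - 1*[4*(-4) - 5*(-3)] + 12*[4*(-3) - (-1)*(-3)]
  = 1*(19) - 1*(-1) + 12*(-15) = -160
x = Dx/D = 40/40 = 1, y = Dy/D = 120/40 = 3, z = Dz/D = -160/40 = -4
Check eq1: (1)(1) + (1)(3) + (-2)(-4) = 12 = 12 ✓
Check eq2: (4)(1) + (-1)(3) + (-1)(-4) = 5 = 5 ✓
Check eq3: (-3)(1) + (-3)(3) + (-2)(-4) = -4 = -4 ✓

x = 1, y = 3, z = -4


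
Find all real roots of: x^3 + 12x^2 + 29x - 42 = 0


Let p(x) = x^3 + 12x^2 + 29x - 42. By the rational root theorem (leading coefficient 1), any rational root is an integer divisor of 42: try ±1, ±2, ... in turn.
Test x = 1: value = 0 ✓, so (x - 1) is a factor.
Synthetic division by (x - 1): bring down 1; 1(1) + 12 = 13; 13(1) + 29 = 42; 42(1) - 42 = 0 → quotient x^2 + 13x + 42, remainder 0.
Solve the quadratic x^2 + 13x + 42 = 0: discriminant = 13^2 - 4(1)(42) = 169 - 168 = 1.
sqrt(1) = 1, so x = (-13 ± 1)/2: x = -6 or x = -7.

x = -7, x = -6, x = 1


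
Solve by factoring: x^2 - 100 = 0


We need two numbers that multiply to -100 and add to 0.
Those numbers are 10 and -10 (since 10 * (-10) = -100 and 10 + (-10) = 0).
So x^2 - 100 = (x + 10)(x - 10) = 0
Setting each factor to zero: x = -10 or x = 10

x = -10, x = 10


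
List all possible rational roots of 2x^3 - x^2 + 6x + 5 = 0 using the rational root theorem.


Rational root theorem: possible roots are ±p/q where:
  p divides the constant term (5): p ∈ {1, 5}
  q divides the leading coefficient (2): q ∈ {1, 2}

All possible rational roots: -5, -5/2, -1, -1/2, 1/2, 1, 5/2, 5

-5, -5/2, -1, -1/2, 1/2, 1, 5/2, 5


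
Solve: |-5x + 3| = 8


An absolute value equation |expr| = 8 gives two cases:
Case 1: -5x + 3 = 8
  -5x = 5, so x = -1
Case 2: -5x + 3 = -8
  -5x = -11, so x = 11/5

x = -1, x = 11/5


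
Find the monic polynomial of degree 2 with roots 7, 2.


A monic polynomial with roots 7, 2 is:
p(x) = (x - 7)(x - 2)
After multiplying by (x - 7): x - 7
After multiplying by (x - 2): x^2 - 9x + 14

x^2 - 9x + 14


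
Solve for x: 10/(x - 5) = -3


Multiply both sides by (x - 5): 10 = -3(x - 5)
Distribute: 10 = -3x + 15
-3x = 10 - 15 = -5
x = 5/3

x = 5/3


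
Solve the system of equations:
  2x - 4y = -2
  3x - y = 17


Using Cramer's rule:
Determinant D = (2)(-1) - (3)(-4) = -2 + 12 = 10
Dx = (-2)(-1) - (17)(-4) = 2 + 68 = 70
Dy = (2)(17) - (3)(-2) = 34 + 6 = 40
x = Dx/D = 70/10 = 7
y = Dy/D = 40/10 = 4

x = 7, y = 4


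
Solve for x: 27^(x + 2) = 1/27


Express both sides with the same base.
1/27 = 27^(-1)
Since the bases match, equate exponents: x + 2 = -1
So x = -1 - (2) = -3

x = -3


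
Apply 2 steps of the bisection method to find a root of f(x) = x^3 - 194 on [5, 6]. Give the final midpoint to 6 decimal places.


f(x) = x^3 - 194
f(5) = -69 < 0
f(6) = 22 > 0

Step 1: midpoint = (5.000000 + 6.000000)/2 = 5.500000
  f(5.500000) = -27.625000
  f(mid) < 0, so root is in [5.500000, 6.000000]

Step 2: midpoint = (5.500000 + 6.000000)/2 = 5.750000
  f(5.750000) = -3.890625
  f(mid) < 0, so root is in [5.750000, 6.000000]

midpoint = 5.750000


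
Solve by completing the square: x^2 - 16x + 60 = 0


Start: x^2 - 16x + 60 = 0
Move constant: x^2 - 16x = -60
Half of -16 is -8, squared is 64
Add 64 to both sides: x^2 - 16x + 64 = 4
(x - 8)^2 = 4
x - 8 = ±2
x = 8 + 2 = 10 or x = 8 - 2 = 6

x = 6, x = 10


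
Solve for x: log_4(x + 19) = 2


Convert to exponential form: x + 19 = 4^2 = 16
x = 16 - 19 = -3
Check: log_4(-3 + 19) = log_4(16) = log_4(16) = 2 ✓

x = -3


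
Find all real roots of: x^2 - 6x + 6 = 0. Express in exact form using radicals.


Using the quadratic formula: x = (-b ± sqrt(b^2 - 4ac)) / (2a)
Here a = 1, b = -6, c = 6
Discriminant = b^2 - 4ac = (-6)^2 - 4(1)(6) = 36 - 24 = 12
Since discriminant = 12 > 0, there are two real roots.
x = (6 ± 2*sqrt(3)) / 2
Simplifying: x = 3 ± sqrt(3)
Numerically: x ≈ 4.7321 or x ≈ 1.2679

x = 3 + sqrt(3) or x = 3 - sqrt(3)


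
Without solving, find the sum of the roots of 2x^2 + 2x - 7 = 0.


By Vieta's formulas for ax^2 + bx + c = 0:
  Sum of roots = -b/a
  Product of roots = c/a

Here a = 2, b = 2, c = -7
Sum = -(2)/2 = -1
Product = -7/2 = -7/2

Sum = -1


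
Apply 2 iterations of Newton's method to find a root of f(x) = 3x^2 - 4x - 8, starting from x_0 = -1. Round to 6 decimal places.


Newton's method: x_(n+1) = x_n - f(x_n)/f'(x_n)
f(x) = 3x^2 - 4x - 8
f'(x) = 6x - 4

Iteration 1:
  f(-1.000000) = -1.000000
  f'(-1.000000) = -10.000000
  x_1 = -1.000000 - (-1.000000)/(-10.000000) = -1.100000

Iteration 2:
  f(-1.100000) = 0.030000
  f'(-1.100000) = -10.600000
  x_2 = -1.100000 - (0.030000)/(-10.600000) = -1.097170

x_2 = -1.097170


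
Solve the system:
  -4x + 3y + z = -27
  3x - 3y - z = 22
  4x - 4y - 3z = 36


Using Cramer's rule. Expand each determinant along the first row.
D  = (-4)*[(-3)*(-3) - (-1)*(-4)] - 3*[3*(-3) - (-1)*4] + 1*[3*(-4) - (-3)*4]
  = (-4)*(5) - 3*(-5) + 1*(0) = -5
Dx = (-27)*[(-3)*(-3) - (-1)*(-4)] - 3*[22*(-3) - (-1)*36] + 1*[22*(-4) - (-3)*36]
  = (-27)*(5) - 3*(-30) + 1*(20) = -25
Dy = (-4)*[22*(-3) - (-1)*36] - (-27)*[3*(-3) - (-1)*4] + 1*[3*36 - 22*4]
  = (-4)*(-30) - (-27)*(-5) + 1*(20) = 5
Dz = (-4)*[(-3)*36 - 22*(-4)] - 3*[3*36 - 22*4] + (-27)*[3*(-4) - (-3)*4]
  = (-4)*(-20) - 3*(20) + (-27)*(0) = 20
x = Dx/D = -25/-5 = 5, y = Dy/D = 5/-5 = -1, z = Dz/D = 20/-5 = -4
Check eq1: (-4)(5) + (3)(-1) + (1)(-4) = -27 = -27 ✓
Check eq2: (3)(5) + (-3)(-1) + (-1)(-4) = 22 = 22 ✓
Check eq3: (4)(5) + (-4)(-1) + (-3)(-4) = 36 = 36 ✓

x = 5, y = -1, z = -4


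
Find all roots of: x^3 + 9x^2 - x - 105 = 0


Let p(x) = x^3 + 9x^2 - x - 105. By the rational root theorem (leading coefficient 1), any rational root is an integer divisor of 105: try ±1, ±2, ... in turn.
Test x = 1: value = -96 ≠ 0.
Test x = -1: value = -96 ≠ 0.
Test x = 3: value = 0 ✓, so (x - 3) is a factor.
Synthetic division by (x - 3): bring down 1; 1(3) + 9 = 12; 12(3) - 1 = 35; 35(3) - 105 = 0 → quotient x^2 + 12x + 35, remainder 0.
Solve the quadratic x^2 + 12x + 35 = 0: discriminant = 12^2 - 4(1)(35) = 144 - 140 = 4.
sqrt(4) = 2, so x = (-12 ± 2)/2: x = -5 or x = -7.
Collecting all roots found:

x = -7, x = -5, x = 3
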